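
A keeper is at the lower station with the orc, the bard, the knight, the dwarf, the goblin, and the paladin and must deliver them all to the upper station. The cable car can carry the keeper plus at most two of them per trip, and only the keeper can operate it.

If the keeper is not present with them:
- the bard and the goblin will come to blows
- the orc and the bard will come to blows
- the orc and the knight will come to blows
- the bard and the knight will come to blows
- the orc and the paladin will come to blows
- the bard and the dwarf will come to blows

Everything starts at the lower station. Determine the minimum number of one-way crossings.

Counting alone: the keeper can take at most 2 across per trip to the upper station, so moving all 6 needs at least 3 loaded trips out, with a return between consecutive ones — at least 5 crossings.
The safety rule pushes this higher. Following every safe sequence of crossings, the most of the 6 that can be at the upper station as the cable car arrives there on crossings 5, 7 is 4, 5 respectively — never all 6.
So no plan with fewer than 9 crossings exists, and this one achieves 9:
1. Keeper goes to the upper station with the bard and the orc.
2. Keeper goes back to the lower station with the orc.
3. Keeper goes to the upper station with the dwarf and the orc.
4. Keeper goes back to the lower station with the bard.
5. Keeper goes to the upper station with the bard and the goblin.
6. Keeper goes back to the lower station with the bard.
7. Keeper goes to the upper station with the knight and the paladin.
8. Keeper goes back to the lower station with the orc.
9. Keeper goes to the upper station with the bard and the orc.

9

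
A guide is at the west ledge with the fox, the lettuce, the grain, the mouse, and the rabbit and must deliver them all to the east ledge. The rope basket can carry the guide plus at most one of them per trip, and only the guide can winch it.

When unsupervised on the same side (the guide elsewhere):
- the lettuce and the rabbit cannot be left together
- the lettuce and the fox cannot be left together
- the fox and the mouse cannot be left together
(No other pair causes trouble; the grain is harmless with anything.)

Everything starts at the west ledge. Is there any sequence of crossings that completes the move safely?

Whatever the first load, the items left behind include a forbidden pair without the guide. No opening move is safe, so no plan exists.

No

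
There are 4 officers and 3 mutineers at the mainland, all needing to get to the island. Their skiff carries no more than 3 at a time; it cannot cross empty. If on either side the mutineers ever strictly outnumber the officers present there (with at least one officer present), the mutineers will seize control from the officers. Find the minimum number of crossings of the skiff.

Counting alone: each trip to the island takes at most 3 across and each return brings at least 1 back, so after t trips out (and t−1 returns) at most 3t − (t−1) of the 7 are across; that first reaches 7 at t = 3, so at least 5 crossings are needed.
The plan below uses exactly 5 crossings, so it is optimal:
1. 3 mutineers → the island.  (the mainland: 4O 0M; the island: 0O 3M)
2. 1 mutineer ← the mainland.  (the mainland: 4O 1M; the island: 0O 2M)
3. 3 officers → the island.  (the mainland: 1O 1M; the island: 3O 2M)
4. 1 officer ← the mainland.  (the mainland: 2O 1M; the island: 2O 2M)
5. 2 officers and 1 mutineer → the island.  (the mainland: 0O 0M; the island: 4O 3M)

5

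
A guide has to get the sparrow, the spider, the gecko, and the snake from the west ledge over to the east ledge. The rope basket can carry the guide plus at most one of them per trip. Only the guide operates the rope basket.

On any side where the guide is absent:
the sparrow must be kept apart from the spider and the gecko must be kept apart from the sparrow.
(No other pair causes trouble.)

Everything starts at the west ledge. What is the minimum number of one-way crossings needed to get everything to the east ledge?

9

Counting alone: the guide can take at most 1 across per trip to the east ledge, so moving all 4 needs at least 4 loaded trips out, with a return between consecutive ones — at least 7 crossings.
The safety rule pushes this higher. Following every safe sequence of crossings, the most of the 4 that can be at the east ledge as the rope basket arrives there on crossing 7 is 3 — never all 4.
So no plan with fewer than 9 crossings exists, and this one achieves 9:
1. Guide goes to the east ledge with the sparrow.  [the west ledge: the gecko, the snake, the spider | the east ledge: the sparrow]
2. Guide goes back to the west ledge alone.  [the west ledge: the gecko, the snake, the spider | the east ledge: the sparrow]
3. Guide goes to the east ledge with the spider.  [the west ledge: the gecko, the snake | the east ledge: the sparrow, the spider]
4. Guide goes back to the west ledge with the sparrow.  [the west ledge: the gecko, the snake, the sparrow | the east ledge: the spider]
5. Guide goes to the east ledge with the gecko.  [the west ledge: the snake, the sparrow | the east ledge: the gecko, the spider]
6. Guide goes back to the west ledge alone.  [the west ledge: the snake, the sparrow | the east ledge: the gecko, the spider]
7. Guide goes to the east ledge with the snake.  [the west ledge: the sparrow | the east ledge: the gecko, the snake, the spider]
8. Guide goes back to the west ledge alone.  [the west ledge: the sparrow | the east ledge: the gecko, the snake, the spider]
9. Guide goes to the east ledge with the sparrow.  [the west ledge: — | the east ledge: the gecko, the snake, the sparrow, the spider]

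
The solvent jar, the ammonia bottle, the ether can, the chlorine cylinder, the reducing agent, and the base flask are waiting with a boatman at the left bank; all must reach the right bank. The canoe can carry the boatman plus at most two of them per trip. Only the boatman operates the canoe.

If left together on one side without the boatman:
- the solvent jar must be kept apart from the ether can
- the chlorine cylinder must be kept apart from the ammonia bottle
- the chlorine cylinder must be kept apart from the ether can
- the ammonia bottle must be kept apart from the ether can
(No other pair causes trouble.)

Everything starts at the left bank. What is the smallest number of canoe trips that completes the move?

9

Counting alone: the boatman can take at most 2 across per trip to the right bank, so moving all 6 needs at least 3 loaded trips out, with a return between consecutive ones — at least 5 crossings.
The safety rule pushes this higher. Following every safe sequence of crossings, the most of the 6 that can be at the right bank as the canoe arrives there on crossings 5, 7 is 4, 5 respectively — never all 6.
So no plan with fewer than 9 crossings exists, and this one achieves 9:
1. Boatman goes to the right bank with the ammonia bottle and the ether can.  [the left bank: the base flask, the chlorine cylinder, the reducing agent, the solvent jar | the right bank: the ammonia bottle, the ether can]
2. Boatman goes back to the left bank with the ammonia bottle.  [the left bank: the ammonia bottle, the base flask, the chlorine cylinder, the reducing agent, the solvent jar | the right bank: the ether can]
3. Boatman goes to the right bank with the ammonia bottle and the solvent jar.  [the left bank: the base flask, the chlorine cylinder, the reducing agent | the right bank: the ammonia bottle, the ether can, the solvent jar]
4. Boatman goes back to the left bank with the ether can.  [the left bank: the base flask, the chlorine cylinder, the ether can, the reducing agent | the right bank: the ammonia bottle, the solvent jar]
5. Boatman goes to the right bank with the ether can and the reducing agent.  [the left bank: the base flask, the chlorine cylinder | the right bank: the ammonia bottle, the ether can, the reducing agent, the solvent jar]
6. Boatman goes back to the left bank with the ether can.  [the left bank: the base flask, the chlorine cylinder, the ether can | the right bank: the ammonia bottle, the reducing agent, the solvent jar]
7. Boatman goes to the right bank with the base flask and the ether can.  [the left bank: the chlorine cylinder | the right bank: the ammonia bottle, the base flask, the ether can, the reducing agent, the solvent jar]
8. Boatman goes back to the left bank with the ether can.  [the left bank: the chlorine cylinder, the ether can | the right bank: the ammonia bottle, the base flask, the reducing agent, the solvent jar]
9. Boatman goes to the right bank with the chlorine cylinder and the ether can.  [the left bank: — | the right bank: the ammonia bottle, the base flask, the chlorine cylinder, the ether can, the reducing agent, the solvent jar]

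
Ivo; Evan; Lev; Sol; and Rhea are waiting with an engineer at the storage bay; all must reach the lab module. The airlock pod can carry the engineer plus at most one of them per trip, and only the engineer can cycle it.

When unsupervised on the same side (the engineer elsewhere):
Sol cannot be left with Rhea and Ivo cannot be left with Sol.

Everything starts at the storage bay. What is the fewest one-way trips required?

Counting alone: the engineer can take at most 1 across per trip to the lab module, so moving all 5 needs at least 5 loaded trips out, with a return between consecutive ones — at least 9 crossings.
The safety rule pushes this higher. Following every safe sequence of crossings, the most of the 5 that can be at the lab module as the airlock pod arrives there on crossing 9 is 4 — never all 5.
So no plan with fewer than 11 crossings exists, and this one achieves 11:
1. Engineer goes to the lab module with Sol.  [the storage bay: Evan, Ivo, Lev, Rhea | the lab module: Sol]
2. Engineer goes back to the storage bay alone.  [the storage bay: Evan, Ivo, Lev, Rhea | the lab module: Sol]
3. Engineer goes to the lab module with Ivo.  [the storage bay: Evan, Lev, Rhea | the lab module: Ivo, Sol]
4. Engineer goes back to the storage bay with Sol.  [the storage bay: Evan, Lev, Rhea, Sol | the lab module: Ivo]
5. Engineer goes to the lab module with Rhea.  [the storage bay: Evan, Lev, Sol | the lab module: Ivo, Rhea]
6. Engineer goes back to the storage bay alone.  [the storage bay: Evan, Lev, Sol | the lab module: Ivo, Rhea]
7. Engineer goes to the lab module with Evan.  [the storage bay: Lev, Sol | the lab module: Evan, Ivo, Rhea]
8. Engineer goes back to the storage bay alone.  [the storage bay: Lev, Sol | the lab module: Evan, Ivo, Rhea]
9. Engineer goes to the lab module with Lev.  [the storage bay: Sol | the lab module: Evan, Ivo, Lev, Rhea]
10. Engineer goes back to the storage bay alone.  [the storage bay: Sol | the lab module: Evan, Ivo, Lev, Rhea]
11. Engineer goes to the lab module with Sol.  [the storage bay: — | the lab module: Evan, Ivo, Lev, Rhea, Sol]

11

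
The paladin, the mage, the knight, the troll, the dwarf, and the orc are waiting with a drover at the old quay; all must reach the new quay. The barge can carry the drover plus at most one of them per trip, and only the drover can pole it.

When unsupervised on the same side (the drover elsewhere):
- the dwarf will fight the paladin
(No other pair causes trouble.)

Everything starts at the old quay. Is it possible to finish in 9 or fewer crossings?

Counting alone: the drover can take at most 1 across per trip to the new quay, so moving all 6 needs at least 6 loaded trips out, with a return between consecutive ones — at least 11 crossings.
Since 9 < 11, 9 crossings cannot be enough. (The shortest complete plan in fact takes 11:)
1. Drover goes to the new quay with the paladin.
2. Drover goes back to the old quay alone.
3. Drover goes to the new quay with the mage.
4. Drover goes back to the old quay alone.
5. Drover goes to the new quay with the knight.
6. Drover goes back to the old quay alone.
7. Drover goes to the new quay with the troll.
8. Drover goes back to the old quay alone.
9. Drover goes to the new quay with the orc.
10. Drover goes back to the old quay alone.
11. Drover goes to the new quay with the dwarf.

No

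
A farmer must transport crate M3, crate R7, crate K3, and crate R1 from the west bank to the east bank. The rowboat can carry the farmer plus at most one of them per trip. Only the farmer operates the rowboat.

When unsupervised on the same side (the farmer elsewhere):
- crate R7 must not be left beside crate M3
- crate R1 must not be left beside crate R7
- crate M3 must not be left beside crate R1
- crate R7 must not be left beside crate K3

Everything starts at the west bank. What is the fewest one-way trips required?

Whatever the first load, the items left behind include a forbidden pair without the farmer. No opening move is safe, so no plan exists.

impossible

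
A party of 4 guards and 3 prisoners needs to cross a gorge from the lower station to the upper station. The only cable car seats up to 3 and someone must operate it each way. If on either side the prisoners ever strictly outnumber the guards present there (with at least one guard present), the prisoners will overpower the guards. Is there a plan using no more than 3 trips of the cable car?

No

Counting alone: each trip to the upper station takes at most 3 across and each return brings at least 1 back, so after t trips out (and t−1 returns) at most 3t − (t−1) of the 7 are across; that first reaches 7 at t = 3, so at least 5 crossings are needed.
Since 3 < 5, 3 crossings cannot be enough. (The shortest complete plan in fact takes 5:)
1. 3 prisoners → the upper station.  (the lower station: 4G 0P; the upper station: 0G 3P)
2. 1 prisoner ← the lower station.  (the lower station: 4G 1P; the upper station: 0G 2P)
3. 3 guards → the upper station.  (the lower station: 1G 1P; the upper station: 3G 2P)
4. 1 guard ← the lower station.  (the lower station: 2G 1P; the upper station: 2G 2P)
5. 2 guards and 1 prisoner → the upper station.  (the lower station: 0G 0P; the upper station: 4G 3P)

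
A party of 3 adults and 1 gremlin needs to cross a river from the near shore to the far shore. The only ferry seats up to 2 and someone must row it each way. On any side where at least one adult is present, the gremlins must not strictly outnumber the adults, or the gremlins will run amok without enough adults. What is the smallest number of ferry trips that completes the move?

Counting alone: each trip to the far shore takes at most 2 across and each return brings at least 1 back, so after t trips out (and t−1 returns) at most 2t − (t−1) of the 4 are across; that first reaches 4 at t = 3, so at least 5 crossings are needed.
The plan below uses exactly 5 crossings, so it is optimal:
1. 1 adult and 1 gremlin → the far shore.  (the near shore: 2A 0G; the far shore: 1A 1G)
2. 1 gremlin ← the near shore.  (the near shore: 2A 1G; the far shore: 1A 0G)
3. 1 adult and 1 gremlin → the far shore.  (the near shore: 1A 0G; the far shore: 2A 1G)
4. 1 gremlin ← the near shore.  (the near shore: 1A 1G; the far shore: 2A 0G)
5. 1 adult and 1 gremlin → the far shore.  (the near shore: 0A 0G; the far shore: 3A 1G)

5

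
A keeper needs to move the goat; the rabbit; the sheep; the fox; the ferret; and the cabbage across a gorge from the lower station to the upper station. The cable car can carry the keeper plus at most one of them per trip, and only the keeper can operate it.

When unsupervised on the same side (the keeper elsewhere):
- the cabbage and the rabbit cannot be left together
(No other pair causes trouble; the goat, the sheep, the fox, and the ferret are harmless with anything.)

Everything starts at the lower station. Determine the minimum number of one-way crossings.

Counting alone: the keeper can take at most 1 across per trip to the upper station, so moving all 6 needs at least 6 loaded trips out, with a return between consecutive ones — at least 11 crossings.
The plan below uses exactly 11 crossings, so it is optimal:
1. Keeper goes to the upper station with the rabbit.  [the lower station: the cabbage, the ferret, the fox, the goat, the sheep | the upper station: the rabbit]
2. Keeper goes back to the lower station alone.  [the lower station: the cabbage, the ferret, the fox, the goat, the sheep | the upper station: the rabbit]
3. Keeper goes to the upper station with the goat.  [the lower station: the cabbage, the ferret, the fox, the sheep | the upper station: the goat, the rabbit]
4. Keeper goes back to the lower station alone.  [the lower station: the cabbage, the ferret, the fox, the sheep | the upper station: the goat, the rabbit]
5. Keeper goes to the upper station with the sheep.  [the lower station: the cabbage, the ferret, the fox | the upper station: the goat, the rabbit, the sheep]
6. Keeper goes back to the lower station alone.  [the lower station: the cabbage, the ferret, the fox | the upper station: the goat, the rabbit, the sheep]
7. Keeper goes to the upper station with the fox.  [the lower station: the cabbage, the ferret | the upper station: the fox, the goat, the rabbit, the sheep]
8. Keeper goes back to the lower station alone.  [the lower station: the cabbage, the ferret | the upper station: the fox, the goat, the rabbit, the sheep]
9. Keeper goes to the upper station with the ferret.  [the lower station: the cabbage | the upper station: the ferret, the fox, the goat, the rabbit, the sheep]
10. Keeper goes back to the lower station alone.  [the lower station: the cabbage | the upper station: the ferret, the fox, the goat, the rabbit, the sheep]
11. Keeper goes to the upper station with the cabbage.  [the lower station: — | the upper station: the cabbage, the ferret, the fox, the goat, the rabbit, the sheep]

11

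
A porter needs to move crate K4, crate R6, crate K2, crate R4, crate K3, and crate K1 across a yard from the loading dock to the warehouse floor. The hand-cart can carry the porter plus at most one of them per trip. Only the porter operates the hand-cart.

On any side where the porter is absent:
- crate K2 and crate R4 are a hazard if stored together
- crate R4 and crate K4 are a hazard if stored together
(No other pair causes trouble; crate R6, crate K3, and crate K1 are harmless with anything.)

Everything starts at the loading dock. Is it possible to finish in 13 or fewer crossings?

Yes — this plan uses 13 crossings (≤ 13):
1. Porter goes to the warehouse floor with crate R4.
2. Porter goes back to the loading dock alone.
3. Porter goes to the warehouse floor with crate K4.
4. Porter goes back to the loading dock with crate R4.
5. Porter goes to the warehouse floor with crate K2.
6. Porter goes back to the loading dock alone.
7. Porter goes to the warehouse floor with crate R6.
8. Porter goes back to the loading dock alone.
9. Porter goes to the warehouse floor with crate K3.
10. Porter goes back to the loading dock alone.
11. Porter goes to the warehouse floor with crate K1.
12. Porter goes back to the loading dock alone.
13. Porter goes to the warehouse floor with crate R4.

Yes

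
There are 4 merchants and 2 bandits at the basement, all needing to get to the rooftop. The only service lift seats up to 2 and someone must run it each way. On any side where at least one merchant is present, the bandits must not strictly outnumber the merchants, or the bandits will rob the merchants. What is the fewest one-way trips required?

Counting alone: each trip to the rooftop takes at most 2 across and each return brings at least 1 back, so after t trips out (and t−1 returns) at most 2t − (t−1) of the 6 are across; that first reaches 6 at t = 5, so at least 9 crossings are needed.
The plan below uses exactly 9 crossings, so it is optimal:
1. 2 bandits → the rooftop.  (the basement: 4M 0B; the rooftop: 0M 2B)
2. 1 bandit ← the basement.  (the basement: 4M 1B; the rooftop: 0M 1B)
3. 2 merchants → the rooftop.  (the basement: 2M 1B; the rooftop: 2M 1B)
4. 1 bandit ← the basement.  (the basement: 2M 2B; the rooftop: 2M 0B)
5. 2 bandits → the rooftop.  (the basement: 2M 0B; the rooftop: 2M 2B)
6. 1 bandit ← the basement.  (the basement: 2M 1B; the rooftop: 2M 1B)
7. 1 merchant and 1 bandit → the rooftop.  (the basement: 1M 0B; the rooftop: 3M 2B)
8. 1 bandit ← the basement.  (the basement: 1M 1B; the rooftop: 3M 1B)
9. 1 merchant and 1 bandit → the rooftop.  (the basement: 0M 0B; the rooftop: 4M 2B)

9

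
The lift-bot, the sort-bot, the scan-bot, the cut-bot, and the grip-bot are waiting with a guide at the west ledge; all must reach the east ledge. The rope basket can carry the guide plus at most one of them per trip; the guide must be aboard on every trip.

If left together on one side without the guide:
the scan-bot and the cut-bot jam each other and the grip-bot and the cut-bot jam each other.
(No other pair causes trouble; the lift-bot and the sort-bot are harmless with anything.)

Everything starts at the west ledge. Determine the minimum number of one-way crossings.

Counting alone: the guide can take at most 1 across per trip to the east ledge, so moving all 5 needs at least 5 loaded trips out, with a return between consecutive ones — at least 9 crossings.
The safety rule pushes this higher. Following every safe sequence of crossings, the most of the 5 that can be at the east ledge as the rope basket arrives there on crossing 9 is 4 — never all 5.
So no plan with fewer than 11 crossings exists, and this one achieves 11:
1. Guide goes to the east ledge with the cut-bot.
2. Guide goes back to the west ledge alone.
3. Guide goes to the east ledge with the lift-bot.
4. Guide goes back to the west ledge alone.
5. Guide goes to the east ledge with the sort-bot.
6. Guide goes back to the west ledge alone.
7. Guide goes to the east ledge with the scan-bot.
8. Guide goes back to the west ledge with the cut-bot.
9. Guide goes to the east ledge with the grip-bot.
10. Guide goes back to the west ledge alone.
11. Guide goes to the east ledge with the cut-bot.

11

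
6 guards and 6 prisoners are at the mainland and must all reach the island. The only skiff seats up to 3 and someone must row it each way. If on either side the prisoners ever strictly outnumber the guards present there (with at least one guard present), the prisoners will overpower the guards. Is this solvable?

Following every safe sequence of crossings from the start, the most of the 12 that can be at the island as the skiff arrives there on crossings 1, 3, 5 is 3, 5, 6 respectively; the best ever achieved is 6 of 12.
From crossing 7 on, no configuration arises that was not already reachable earlier: only 17 distinct safe configurations (who is on which side, and where the skiff is) can ever be reached, none of them has everyone across, and every continuation just revisits them. They are: 0 guards + 0 prisoners across (skiff back at the start); 0 guards + 1 prisoner across (skiff there); 0 guards + 1 prisoner across (skiff back at the start); 0 guards + 2 prisoners across (skiff there); 0 guards + 2 prisoners across (skiff back at the start); 0 guards + 3 prisoners across (skiff there); 0 guards + 3 prisoners across (skiff back at the start); 0 guards + 4 prisoners across (skiff there); 0 guards + 4 prisoners across (skiff back at the start); 0 guards + 5 prisoners across (skiff there); 0 guards + 5 prisoners across (skiff back at the start); 0 guards + 6 prisoners across (skiff there); 1 guard + 1 prisoner across (skiff there); 1 guard + 1 prisoner across (skiff back at the start); 2 guards + 2 prisoners across (skiff there); 2 guards + 2 prisoners across (skiff back at the start); 3 guards + 3 prisoners across (skiff there). So no valid plan exists.

No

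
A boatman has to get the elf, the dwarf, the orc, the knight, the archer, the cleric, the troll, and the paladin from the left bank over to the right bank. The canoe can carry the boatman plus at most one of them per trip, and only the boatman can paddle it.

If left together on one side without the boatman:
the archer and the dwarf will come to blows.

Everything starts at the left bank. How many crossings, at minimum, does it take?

Counting alone: the boatman can take at most 1 across per trip to the right bank, so moving all 8 needs at least 8 loaded trips out, with a return between consecutive ones — at least 15 crossings.
The plan below uses exactly 15 crossings, so it is optimal:
1. Boatman goes to the right bank with the dwarf.  [the left bank: the archer, the cleric, the elf, the knight, the orc, the paladin, the troll | the right bank: the dwarf]
2. Boatman goes back to the left bank alone.  [the left bank: the archer, the cleric, the elf, the knight, the orc, the paladin, the troll | the right bank: the dwarf]
3. Boatman goes to the right bank with the elf.  [the left bank: the archer, the cleric, the knight, the orc, the paladin, the troll | the right bank: the dwarf, the elf]
4. Boatman goes back to the left bank alone.  [the left bank: the archer, the cleric, the knight, the orc, the paladin, the troll | the right bank: the dwarf, the elf]
5. Boatman goes to the right bank with the orc.  [the left bank: the archer, the cleric, the knight, the paladin, the troll | the right bank: the dwarf, the elf, the orc]
6. Boatman goes back to the left bank alone.  [the left bank: the archer, the cleric, the knight, the paladin, the troll | the right bank: the dwarf, the elf, the orc]
7. Boatman goes to the right bank with the knight.  [the left bank: the archer, the cleric, the paladin, the troll | the right bank: the dwarf, the elf, the knight, the orc]
8. Boatman goes back to the left bank alone.  [the left bank: the archer, the cleric, the paladin, the troll | the right bank: the dwarf, the elf, the knight, the orc]
9. Boatman goes to the right bank with the cleric.  [the left bank: the archer, the paladin, the troll | the right bank: the cleric, the dwarf, the elf, the knight, the orc]
10. Boatman goes back to the left bank alone.  [the left bank: the archer, the paladin, the troll | the right bank: the cleric, the dwarf, the elf, the knight, the orc]
11. Boatman goes to the right bank with the troll.  [the left bank: the archer, the paladin | the right bank: the cleric, the dwarf, the elf, the knight, the orc, the troll]
12. Boatman goes back to the left bank alone.  [the left bank: the archer, the paladin | the right bank: the cleric, the dwarf, the elf, the knight, the orc, the troll]
13. Boatman goes to the right bank with the paladin.  [the left bank: the archer | the right bank: the cleric, the dwarf, the elf, the knight, the orc, the paladin, the troll]
14. Boatman goes back to the left bank alone.  [the left bank: the archer | the right bank: the cleric, the dwarf, the elf, the knight, the orc, the paladin, the troll]
15. Boatman goes to the right bank with the archer.  [the left bank: — | the right bank: the archer, the cleric, the dwarf, the elf, the knight, the orc, the paladin, the troll]

15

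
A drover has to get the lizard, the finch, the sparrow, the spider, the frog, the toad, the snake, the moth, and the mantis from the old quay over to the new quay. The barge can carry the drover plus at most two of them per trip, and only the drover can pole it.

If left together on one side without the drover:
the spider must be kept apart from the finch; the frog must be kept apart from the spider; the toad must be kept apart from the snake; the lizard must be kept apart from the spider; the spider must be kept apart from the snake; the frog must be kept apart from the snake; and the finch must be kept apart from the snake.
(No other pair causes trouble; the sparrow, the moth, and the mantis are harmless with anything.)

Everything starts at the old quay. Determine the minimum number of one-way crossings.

Counting alone: the drover can take at most 2 across per trip to the new quay, so moving all 9 needs at least 5 loaded trips out, with a return between consecutive ones — at least 9 crossings.
The safety rule pushes this higher. Following every safe sequence of crossings, the most of the 9 that can be at the new quay as the barge arrives there on crossings 9, 11, 13 is 6, 7, 8 respectively — never all 9.
So no plan with fewer than 15 crossings exists, and this one achieves 15:
1. Drover goes to the new quay with the snake and the spider.
2. Drover goes back to the old quay with the spider.
3. Drover goes to the new quay with the lizard and the spider.
4. Drover goes back to the old quay with the spider.
5. Drover goes to the new quay with the finch and the frog.
6. Drover goes back to the old quay with the snake.
7. Drover goes to the new quay with the snake and the sparrow.
8. Drover goes back to the old quay with the snake.
9. Drover goes to the new quay with the spider and the toad.
10. Drover goes back to the old quay with the spider.
11. Drover goes to the new quay with the moth and the spider.
12. Drover goes back to the old quay with the spider.
13. Drover goes to the new quay with the mantis and the spider.
14. Drover goes back to the old quay with the spider.
15. Drover goes to the new quay with the snake and the spider.

15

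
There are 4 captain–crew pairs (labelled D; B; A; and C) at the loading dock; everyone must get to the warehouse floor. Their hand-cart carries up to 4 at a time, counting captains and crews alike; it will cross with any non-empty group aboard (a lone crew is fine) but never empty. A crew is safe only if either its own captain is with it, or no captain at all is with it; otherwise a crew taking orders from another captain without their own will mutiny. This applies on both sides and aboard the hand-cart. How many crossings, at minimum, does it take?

5

Counting alone: each trip to the warehouse floor takes at most 4 across and each return brings at least 1 back, so after t trips out (and t−1 returns) at most 4t − (t−1) of the 8 are across; that first reaches 8 at t = 3, so at least 5 crossings are needed.
The plan below uses exactly 5 crossings, so it is optimal:
1. captain D and crew D cross → the warehouse floor.
2. captain D crosses ← the loading dock.
3. captain A, captain B, captain C, and captain D cross → the warehouse floor.
4. crew D crosses ← the loading dock.
5. crew A, crew B, crew C, and crew D cross → the warehouse floor.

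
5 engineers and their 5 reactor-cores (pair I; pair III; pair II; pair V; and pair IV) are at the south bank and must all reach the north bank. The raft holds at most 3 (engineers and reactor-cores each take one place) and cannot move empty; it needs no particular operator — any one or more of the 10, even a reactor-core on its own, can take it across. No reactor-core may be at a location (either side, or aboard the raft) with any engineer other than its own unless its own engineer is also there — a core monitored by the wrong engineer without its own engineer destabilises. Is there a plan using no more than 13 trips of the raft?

Yes — this plan uses 11 crossings (≤ 13):
1. engineer I and reactor-core I cross → the north bank.
2. engineer I crosses ← the south bank.
3. reactor-core II, reactor-core III, and reactor-core V cross → the north bank.
4. reactor-core I crosses ← the south bank.
5. engineer II, engineer III, and engineer V cross → the north bank.
6. engineer III and reactor-core III cross ← the south bank.
7. engineer I, engineer III, and engineer IV cross → the north bank.
8. reactor-core II crosses ← the south bank.
9. reactor-core I and reactor-core III cross → the north bank.
10. reactor-core I crosses ← the south bank.
11. reactor-core I, reactor-core II, and reactor-core IV cross → the north bank.

Yes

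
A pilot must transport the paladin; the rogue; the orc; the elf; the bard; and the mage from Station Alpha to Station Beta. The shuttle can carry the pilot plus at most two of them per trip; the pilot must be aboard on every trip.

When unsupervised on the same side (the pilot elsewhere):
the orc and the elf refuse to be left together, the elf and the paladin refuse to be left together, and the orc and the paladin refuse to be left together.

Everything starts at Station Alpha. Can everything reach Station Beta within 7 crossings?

No

Counting alone: the pilot can take at most 2 across per trip to Station Beta, so moving all 6 needs at least 3 loaded trips out, with a return between consecutive ones — at least 5 crossings.
The safety rule pushes this higher. Following every safe sequence of crossings, the most of the 6 that can be at Station Beta as the shuttle arrives there on crossings 5, 7 is 4, 5 respectively — never all 6.
So the move cannot be finished within 7 crossings. (The shortest complete plan takes 9:)
1. Pilot goes to Station Beta with the orc and the paladin.
2. Pilot goes back to Station Alpha with the paladin.
3. Pilot goes to Station Beta with the paladin and the rogue.
4. Pilot goes back to Station Alpha with the paladin.
5. Pilot goes to Station Beta with the bard and the paladin.
6. Pilot goes back to Station Alpha with the paladin.
7. Pilot goes to Station Beta with the mage and the paladin.
8. Pilot goes back to Station Alpha with the paladin.
9. Pilot goes to Station Beta with the elf and the paladin.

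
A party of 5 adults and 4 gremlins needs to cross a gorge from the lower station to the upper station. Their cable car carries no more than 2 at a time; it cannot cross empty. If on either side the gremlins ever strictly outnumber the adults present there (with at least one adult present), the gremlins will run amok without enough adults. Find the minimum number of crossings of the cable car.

15

Counting alone: each trip to the upper station takes at most 2 across and each return brings at least 1 back, so after t trips out (and t−1 returns) at most 2t − (t−1) of the 9 are across; that first reaches 9 at t = 8, so at least 15 crossings are needed.
The plan below uses exactly 15 crossings, so it is optimal:
1. 2 gremlins → the upper station.  (the lower station: 5A 2G; the upper station: 0A 2G)
2. 1 gremlin ← the lower station.  (the lower station: 5A 3G; the upper station: 0A 1G)
3. 2 gremlins → the upper station.  (the lower station: 5A 1G; the upper station: 0A 3G)
4. 1 gremlin ← the lower station.  (the lower station: 5A 2G; the upper station: 0A 2G)
5. 2 adults → the upper station.  (the lower station: 3A 2G; the upper station: 2A 2G)
6. 1 gremlin ← the lower station.  (the lower station: 3A 3G; the upper station: 2A 1G)
7. 1 adult and 1 gremlin → the upper station.  (the lower station: 2A 2G; the upper station: 3A 2G)
8. 1 adult ← the lower station.  (the lower station: 3A 2G; the upper station: 2A 2G)
9. 1 adult and 1 gremlin → the upper station.  (the lower station: 2A 1G; the upper station: 3A 3G)
10. 1 gremlin ← the lower station.  (the lower station: 2A 2G; the upper station: 3A 2G)
11. 1 adult and 1 gremlin → the upper station.  (the lower station: 1A 1G; the upper station: 4A 3G)
12. 1 adult ← the lower station.  (the lower station: 2A 1G; the upper station: 3A 3G)
13. 1 adult and 1 gremlin → the upper station.  (the lower station: 1A 0G; the upper station: 4A 4G)
14. 1 gremlin ← the lower station.  (the lower station: 1A 1G; the upper station: 4A 3G)
15. 1 adult and 1 gremlin → the upper station.  (the lower station: 0A 0G; the upper station: 5A 4G)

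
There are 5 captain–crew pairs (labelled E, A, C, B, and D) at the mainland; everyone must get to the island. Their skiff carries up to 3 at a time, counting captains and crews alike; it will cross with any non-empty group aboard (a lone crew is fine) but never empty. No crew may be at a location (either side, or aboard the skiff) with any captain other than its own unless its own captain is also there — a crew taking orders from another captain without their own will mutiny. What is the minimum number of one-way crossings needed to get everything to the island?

Counting alone: each trip to the island takes at most 3 across and each return brings at least 1 back, so after t trips out (and t−1 returns) at most 3t − (t−1) of the 10 are across; that first reaches 10 at t = 5, so at least 9 crossings are needed.
The safety rule pushes this higher. Following every safe sequence of crossings, the most of the 10 that can be at the island as the skiff arrives there on crossing 9 is 9 — never all 10.
So no plan with fewer than 11 crossings exists, and this one achieves 11:
1. captain E and crew E cross → the island.
2. captain E crosses ← the mainland.
3. crew A, crew B, and crew C cross → the island.
4. crew E crosses ← the mainland.
5. captain A, captain B, and captain C cross → the island.
6. captain A and crew A cross ← the mainland.
7. captain A, captain D, and captain E cross → the island.
8. crew C crosses ← the mainland.
9. crew A and crew E cross → the island.
10. crew E crosses ← the mainland.
11. crew C, crew D, and crew E cross → the island.

11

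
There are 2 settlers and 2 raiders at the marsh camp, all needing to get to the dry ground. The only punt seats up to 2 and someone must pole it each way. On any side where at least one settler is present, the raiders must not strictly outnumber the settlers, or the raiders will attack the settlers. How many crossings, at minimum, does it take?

Counting alone: each trip to the dry ground takes at most 2 across and each return brings at least 1 back, so after t trips out (and t−1 returns) at most 2t − (t−1) of the 4 are across; that first reaches 4 at t = 3, so at least 5 crossings are needed.
The plan below uses exactly 5 crossings, so it is optimal:
1. 2 raiders → the dry ground.  (the marsh camp: 2S 0R; the dry ground: 0S 2R)
2. 1 raider ← the marsh camp.  (the marsh camp: 2S 1R; the dry ground: 0S 1R)
3. 2 settlers → the dry ground.  (the marsh camp: 0S 1R; the dry ground: 2S 1R)
4. 1 raider ← the marsh camp.  (the marsh camp: 0S 2R; the dry ground: 2S 0R)
5. 2 raiders → the dry ground.  (the marsh camp: 0S 0R; the dry ground: 2S 2R)

5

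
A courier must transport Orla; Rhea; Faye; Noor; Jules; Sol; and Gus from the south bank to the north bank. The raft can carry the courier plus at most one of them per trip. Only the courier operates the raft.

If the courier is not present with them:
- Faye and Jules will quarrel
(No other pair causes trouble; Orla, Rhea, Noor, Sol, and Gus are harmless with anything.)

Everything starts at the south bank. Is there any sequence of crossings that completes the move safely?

1. Courier goes to the north bank with Faye.
2. Courier goes back to the south bank alone.
3. Courier goes to the north bank with Orla.
4. Courier goes back to the south bank alone.
5. Courier goes to the north bank with Rhea.
6. Courier goes back to the south bank alone.
7. Courier goes to the north bank with Noor.
8. Courier goes back to the south bank alone.
9. Courier goes to the north bank with Sol.
10. Courier goes back to the south bank alone.
11. Courier goes to the north bank with Gus.
12. Courier goes back to the south bank alone.
13. Courier goes to the north bank with Jules.

Yes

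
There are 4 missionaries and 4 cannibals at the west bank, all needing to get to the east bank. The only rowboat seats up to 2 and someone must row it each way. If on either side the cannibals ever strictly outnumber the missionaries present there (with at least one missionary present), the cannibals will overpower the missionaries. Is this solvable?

Following every safe sequence of crossings from the start, the most of the 8 that can be at the east bank as the rowboat arrives there on crossings 1, 3, 5 is 2, 3, 4 respectively; the best ever achieved is 4 of 8.
From crossing 7 on, no configuration arises that was not already reachable earlier: only 11 distinct safe configurations (who is on which side, and where the rowboat is) can ever be reached, none of them has everyone across, and every continuation just revisits them. They are: 0 missionaries + 0 cannibals across (rowboat back at the start); 0 missionaries + 1 cannibal across (rowboat there); 0 missionaries + 1 cannibal across (rowboat back at the start); 0 missionaries + 2 cannibals across (rowboat there); 0 missionaries + 2 cannibals across (rowboat back at the start); 0 missionaries + 3 cannibals across (rowboat there); 0 missionaries + 3 cannibals across (rowboat back at the start); 0 missionaries + 4 cannibals across (rowboat there); 1 missionary + 1 cannibal across (rowboat there); 1 missionary + 1 cannibal across (rowboat back at the start); 2 missionaries + 2 cannibals across (rowboat there). So no valid plan exists.

No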